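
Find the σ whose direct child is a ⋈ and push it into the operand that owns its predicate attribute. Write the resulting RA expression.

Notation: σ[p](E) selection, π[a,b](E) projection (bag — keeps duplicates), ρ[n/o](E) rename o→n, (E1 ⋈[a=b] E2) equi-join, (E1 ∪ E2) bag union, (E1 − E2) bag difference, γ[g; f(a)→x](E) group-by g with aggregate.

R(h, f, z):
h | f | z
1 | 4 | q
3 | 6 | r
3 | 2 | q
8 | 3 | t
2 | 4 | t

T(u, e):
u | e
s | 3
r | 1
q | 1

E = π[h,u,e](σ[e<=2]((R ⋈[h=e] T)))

σ filters on e, owned by the right side.
E' = π[h,u,e]((R ⋈[h=e] σ[e<=2](T)))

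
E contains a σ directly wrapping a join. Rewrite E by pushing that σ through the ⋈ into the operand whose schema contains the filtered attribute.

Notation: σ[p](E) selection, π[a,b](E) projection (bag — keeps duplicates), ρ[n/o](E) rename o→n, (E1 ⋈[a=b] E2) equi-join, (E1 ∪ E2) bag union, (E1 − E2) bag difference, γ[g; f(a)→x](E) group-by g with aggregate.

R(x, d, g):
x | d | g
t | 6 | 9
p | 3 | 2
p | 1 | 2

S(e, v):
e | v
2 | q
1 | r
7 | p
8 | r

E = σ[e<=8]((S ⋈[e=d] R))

σ filters on e, owned by the left side.
E' = (σ[e<=8](S) ⋈[e=d] R)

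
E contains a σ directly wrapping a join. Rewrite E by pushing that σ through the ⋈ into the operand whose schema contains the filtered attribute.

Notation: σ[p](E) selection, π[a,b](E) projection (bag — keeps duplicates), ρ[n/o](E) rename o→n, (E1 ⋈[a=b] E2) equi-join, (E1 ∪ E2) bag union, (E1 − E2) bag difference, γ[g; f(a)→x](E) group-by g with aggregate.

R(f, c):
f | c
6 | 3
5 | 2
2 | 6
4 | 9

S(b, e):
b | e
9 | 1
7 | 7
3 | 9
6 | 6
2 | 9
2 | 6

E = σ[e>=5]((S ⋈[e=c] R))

σ filters on e, owned by the left side.
E' = (σ[e>=5](S) ⋈[e=c] R)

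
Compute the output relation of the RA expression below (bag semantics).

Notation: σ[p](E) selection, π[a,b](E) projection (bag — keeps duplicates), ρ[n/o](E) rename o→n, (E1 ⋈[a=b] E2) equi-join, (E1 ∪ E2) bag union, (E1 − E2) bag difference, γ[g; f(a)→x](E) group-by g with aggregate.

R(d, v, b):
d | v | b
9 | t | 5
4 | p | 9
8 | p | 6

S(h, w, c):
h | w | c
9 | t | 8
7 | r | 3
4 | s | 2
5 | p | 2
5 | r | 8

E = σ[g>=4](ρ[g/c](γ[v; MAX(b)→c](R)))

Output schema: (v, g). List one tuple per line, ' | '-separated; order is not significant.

Stepwise |·|:
  R → 3
  γ[v; MAX(b)→c](R) → 2
  ρ[g/c](γ[v; MAX(b)→c](R)) → 2
  σ[g>=4](ρ[g/c](γ[v; MAX(b)→c](R))) → 2

== RESULT ==
v | g
p | 9
t | 5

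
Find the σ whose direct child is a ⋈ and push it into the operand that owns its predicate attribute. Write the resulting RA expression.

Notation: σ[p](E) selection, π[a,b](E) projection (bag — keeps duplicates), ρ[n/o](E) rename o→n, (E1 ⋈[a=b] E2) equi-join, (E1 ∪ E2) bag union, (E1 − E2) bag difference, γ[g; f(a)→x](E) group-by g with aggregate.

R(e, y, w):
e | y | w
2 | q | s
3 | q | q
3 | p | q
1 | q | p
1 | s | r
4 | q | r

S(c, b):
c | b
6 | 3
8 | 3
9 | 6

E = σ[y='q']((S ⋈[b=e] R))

σ filters on y, owned by the right side.
E' = (S ⋈[b=e] σ[y='q'](R))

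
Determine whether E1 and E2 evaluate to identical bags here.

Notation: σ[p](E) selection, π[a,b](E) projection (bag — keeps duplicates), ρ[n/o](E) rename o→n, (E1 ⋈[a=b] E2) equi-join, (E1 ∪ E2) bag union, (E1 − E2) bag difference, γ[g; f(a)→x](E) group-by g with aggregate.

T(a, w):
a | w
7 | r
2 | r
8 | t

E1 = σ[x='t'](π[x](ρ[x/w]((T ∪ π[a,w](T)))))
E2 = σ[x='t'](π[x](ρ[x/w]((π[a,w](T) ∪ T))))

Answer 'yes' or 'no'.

E1 per-node cardinality:
  T → 3
  T → 3
  π[a,w](T) → 3
  (T ∪ π[a,w](T)) → 6
  ρ[x/w]((T ∪ π[a,w](T))) → 6
  π[x](ρ[x/w]((T ∪ π[a,w](T)))) → 6
  σ[x='t'](π[x](ρ[x/w]((T ∪ π[a,w](T))))) → 2
E2 per-node cardinality:
  T → 3
  π[a,w](T) → 3
  T → 3
  (π[a,w](T) ∪ T) → 6
  ρ[x/w]((π[a,w](T) ∪ T)) → 6
  π[x](ρ[x/w]((π[a,w](T) ∪ T))) → 6
  σ[x='t'](π[x](ρ[x/w]((π[a,w](T) ∪ T)))) → 2

E1 and E2 produce the same multiset:
x
t
t

yes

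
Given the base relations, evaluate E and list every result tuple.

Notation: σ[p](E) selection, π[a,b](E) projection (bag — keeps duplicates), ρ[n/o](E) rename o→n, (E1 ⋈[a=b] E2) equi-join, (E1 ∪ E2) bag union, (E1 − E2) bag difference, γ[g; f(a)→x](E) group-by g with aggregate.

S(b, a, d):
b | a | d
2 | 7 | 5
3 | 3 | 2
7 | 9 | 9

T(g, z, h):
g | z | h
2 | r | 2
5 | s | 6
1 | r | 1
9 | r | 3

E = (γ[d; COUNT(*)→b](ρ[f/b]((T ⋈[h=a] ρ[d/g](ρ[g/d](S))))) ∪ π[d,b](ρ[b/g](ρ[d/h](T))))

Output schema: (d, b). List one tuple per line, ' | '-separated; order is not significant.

Per-node cardinality:
  T → 4
  S → 3
  ρ[g/d](S) → 3
  ρ[d/g](ρ[g/d](S)) → 3
  (T ⋈[h=a] ρ[d/g](ρ[g/d](S))) → 1
  ρ[f/b]((T ⋈[h=a] ρ[d/g](ρ[g/d](S)))) → 1
  γ[d; COUNT(*)→b](ρ[f/b]((T ⋈[h=a] ρ[d/g](ρ[g/d](S))))) → 1
  T → 4
  ρ[d/h](T) → 4
  ρ[b/g](ρ[d/h](T)) → 4
  π[d,b](ρ[b/g](ρ[d/h](T))) → 4
  (γ[d; COUNT(*)→b](ρ[f/b]((T ⋈[h=a] ρ[d/g](ρ[g/d](S))))) ∪ π[d,b](ρ[b/g](ρ[d/h](T)))) → 5

== RESULT ==
d | b
1 | 1
2 | 1
2 | 2
3 | 9
6 | 5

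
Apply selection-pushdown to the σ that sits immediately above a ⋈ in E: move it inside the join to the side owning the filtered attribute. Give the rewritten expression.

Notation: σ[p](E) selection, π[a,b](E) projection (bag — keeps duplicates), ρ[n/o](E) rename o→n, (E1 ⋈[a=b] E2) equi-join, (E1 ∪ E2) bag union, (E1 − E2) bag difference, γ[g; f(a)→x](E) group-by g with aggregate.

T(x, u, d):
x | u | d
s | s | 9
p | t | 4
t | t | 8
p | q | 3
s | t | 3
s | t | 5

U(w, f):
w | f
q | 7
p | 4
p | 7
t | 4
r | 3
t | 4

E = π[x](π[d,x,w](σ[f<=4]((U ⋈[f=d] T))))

σ filters on f, owned by the left side.
E' = π[x](π[d,x,w]((σ[f<=4](U) ⋈[f=d] T)))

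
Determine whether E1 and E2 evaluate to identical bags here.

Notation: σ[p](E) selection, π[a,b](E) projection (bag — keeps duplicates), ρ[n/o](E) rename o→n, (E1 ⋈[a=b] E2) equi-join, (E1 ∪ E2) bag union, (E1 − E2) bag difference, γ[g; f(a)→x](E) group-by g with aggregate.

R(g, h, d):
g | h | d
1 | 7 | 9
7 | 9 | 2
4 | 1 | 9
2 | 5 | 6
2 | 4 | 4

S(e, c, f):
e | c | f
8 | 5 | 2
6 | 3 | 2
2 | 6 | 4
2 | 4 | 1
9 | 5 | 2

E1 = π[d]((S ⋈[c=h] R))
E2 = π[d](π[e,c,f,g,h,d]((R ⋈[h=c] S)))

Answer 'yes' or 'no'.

E1 row counts bottom-up:
  S → 5
  R → 5
  (S ⋈[c=h] R) → 3
  π[d]((S ⋈[c=h] R)) → 3
E2 row counts bottom-up:
  R → 5
  S → 5
  (R ⋈[h=c] S) → 3
  π[e,c,f,g,h,d]((R ⋈[h=c] S)) → 3
  π[d](π[e,c,f,g,h,d]((R ⋈[h=c] S))) → 3

E1 and E2 produce the same multiset:
d
4
6
6

yes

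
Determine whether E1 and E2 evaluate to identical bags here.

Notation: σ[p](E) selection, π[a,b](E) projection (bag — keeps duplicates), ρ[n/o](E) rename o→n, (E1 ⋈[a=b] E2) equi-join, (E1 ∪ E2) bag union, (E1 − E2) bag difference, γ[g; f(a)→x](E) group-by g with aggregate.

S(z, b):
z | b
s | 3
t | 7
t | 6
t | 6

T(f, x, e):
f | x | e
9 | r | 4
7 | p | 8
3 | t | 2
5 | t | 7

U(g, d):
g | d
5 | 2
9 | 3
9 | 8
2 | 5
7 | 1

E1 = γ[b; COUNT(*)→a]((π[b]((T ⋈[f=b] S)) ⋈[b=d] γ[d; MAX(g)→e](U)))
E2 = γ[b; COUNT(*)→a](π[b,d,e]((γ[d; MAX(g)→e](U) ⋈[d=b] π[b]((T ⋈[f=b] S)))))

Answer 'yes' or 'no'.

E1 stepwise |·|:
  T → 4
  S → 4
  (T ⋈[f=b] S) → 2
  π[b]((T ⋈[f=b] S)) → 2
  U → 5
  γ[d; MAX(g)→e](U) → 5
  (π[b]((T ⋈[f=b] S)) ⋈[b=d] γ[d; MAX(g)→e](U)) → 1
  γ[b; COUNT(*)→a]((π[b]((T ⋈[f=b] S)) ⋈[b=d] γ[d; MAX(g)→e](U))) → 1
E2 stepwise |·|:
  U → 5
  γ[d; MAX(g)→e](U) → 5
  T → 4
  S → 4
  (T ⋈[f=b] S) → 2
  π[b]((T ⋈[f=b] S)) → 2
  (γ[d; MAX(g)→e](U) ⋈[d=b] π[b]((T ⋈[f=b] S))) → 1
  π[b,d,e]((γ[d; MAX(g)→e](U) ⋈[d=b] π[b]((T ⋈[f=b] S)))) → 1
  γ[b; COUNT(*)→a](π[b,d,e]((γ[d; MAX(g)→e](U) ⋈[d=b] π[b]((T ⋈[f=b] S))))) → 1

E1 and E2 produce the same multiset:
b | a
3 | 1

yes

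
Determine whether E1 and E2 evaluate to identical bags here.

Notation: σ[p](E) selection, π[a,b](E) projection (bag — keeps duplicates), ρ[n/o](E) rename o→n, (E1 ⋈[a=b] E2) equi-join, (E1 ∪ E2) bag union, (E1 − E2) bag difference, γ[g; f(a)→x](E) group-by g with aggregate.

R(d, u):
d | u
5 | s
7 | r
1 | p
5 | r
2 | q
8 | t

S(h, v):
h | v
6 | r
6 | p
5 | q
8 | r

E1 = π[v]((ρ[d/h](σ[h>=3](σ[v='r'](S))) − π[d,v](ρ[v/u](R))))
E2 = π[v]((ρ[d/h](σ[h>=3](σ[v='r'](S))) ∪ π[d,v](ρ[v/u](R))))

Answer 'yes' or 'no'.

E1 per-node cardinality:
  S → 4
  σ[v='r'](S) → 2
  σ[h>=3](σ[v='r'](S)) → 2
  ρ[d/h](σ[h>=3](σ[v='r'](S))) → 2
  R → 6
  ρ[v/u](R) → 6
  π[d,v](ρ[v/u](R)) → 6
  (ρ[d/h](σ[h>=3](σ[v='r'](S))) − π[d,v](ρ[v/u](R))) → 2
  π[v]((ρ[d/h](σ[h>=3](σ[v='r'](S))) − π[d,v](ρ[v/u](R)))) → 2
E2 per-node cardinality:
  S → 4
  σ[v='r'](S) → 2
  σ[h>=3](σ[v='r'](S)) → 2
  ρ[d/h](σ[h>=3](σ[v='r'](S))) → 2
  R → 6
  ρ[v/u](R) → 6
  π[d,v](ρ[v/u](R)) → 6
  (ρ[d/h](σ[h>=3](σ[v='r'](S))) ∪ π[d,v](ρ[v/u](R))) → 8
  π[v]((ρ[d/h](σ[h>=3](σ[v='r'](S))) ∪ π[d,v](ρ[v/u](R)))) → 8

E1 result:
v
r
r
E2 result:
v
p
q
r
r
r
r
s
t
Witness: ('t',) appears 0× in E1 but 1× in E2.

no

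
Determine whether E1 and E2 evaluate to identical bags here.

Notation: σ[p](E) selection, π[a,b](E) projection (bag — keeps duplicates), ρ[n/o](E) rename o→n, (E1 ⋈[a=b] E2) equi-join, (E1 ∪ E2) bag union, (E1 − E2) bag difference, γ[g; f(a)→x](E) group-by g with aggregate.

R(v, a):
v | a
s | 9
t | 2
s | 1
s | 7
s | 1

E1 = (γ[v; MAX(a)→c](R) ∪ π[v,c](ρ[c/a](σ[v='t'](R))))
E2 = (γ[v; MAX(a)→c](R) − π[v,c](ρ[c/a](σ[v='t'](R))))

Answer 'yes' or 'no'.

E1 subexpression sizes:
  R → 5
  γ[v; MAX(a)→c](R) → 2
  R → 5
  σ[v='t'](R) → 1
  ρ[c/a](σ[v='t'](R)) → 1
  π[v,c](ρ[c/a](σ[v='t'](R))) → 1
  (γ[v; MAX(a)→c](R) ∪ π[v,c](ρ[c/a](σ[v='t'](R)))) → 3
E2 subexpression sizes:
  R → 5
  γ[v; MAX(a)→c](R) → 2
  R → 5
  σ[v='t'](R) → 1
  ρ[c/a](σ[v='t'](R)) → 1
  π[v,c](ρ[c/a](σ[v='t'](R))) → 1
  (γ[v; MAX(a)→c](R) − π[v,c](ρ[c/a](σ[v='t'](R)))) → 1

E1 result:
v | c
s | 9
t | 2
t | 2
E2 result:
v | c
s | 9
Witness: ('t', 2) appears 2× in E1 but 0× in E2.

no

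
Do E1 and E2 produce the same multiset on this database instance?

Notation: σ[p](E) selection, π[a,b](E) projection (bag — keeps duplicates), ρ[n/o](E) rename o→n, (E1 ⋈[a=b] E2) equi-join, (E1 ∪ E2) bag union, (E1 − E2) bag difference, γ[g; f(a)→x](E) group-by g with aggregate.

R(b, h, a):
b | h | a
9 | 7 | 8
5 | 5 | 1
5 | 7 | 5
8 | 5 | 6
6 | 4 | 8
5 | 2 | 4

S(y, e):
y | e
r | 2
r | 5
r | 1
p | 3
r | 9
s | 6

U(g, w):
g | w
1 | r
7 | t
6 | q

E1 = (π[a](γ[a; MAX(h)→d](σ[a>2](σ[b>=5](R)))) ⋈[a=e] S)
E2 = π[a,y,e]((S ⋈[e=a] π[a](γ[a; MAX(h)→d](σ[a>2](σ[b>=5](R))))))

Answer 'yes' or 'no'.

E1 stepwise |·|:
  R → 6
  σ[b>=5](R) → 6
  σ[a>2](σ[b>=5](R)) → 5
  γ[a; MAX(h)→d](σ[a>2](σ[b>=5](R))) → 4
  π[a](γ[a; MAX(h)→d](σ[a>2](σ[b>=5](R)))) → 4
  S → 6
  (π[a](γ[a; MAX(h)→d](σ[a>2](σ[b>=5](R)))) ⋈[a=e] S) → 2
E2 stepwise |·|:
  S → 6
  R → 6
  σ[b>=5](R) → 6
  σ[a>2](σ[b>=5](R)) → 5
  γ[a; MAX(h)→d](σ[a>2](σ[b>=5](R))) → 4
  π[a](γ[a; MAX(h)→d](σ[a>2](σ[b>=5](R)))) → 4
  (S ⋈[e=a] π[a](γ[a; MAX(h)→d](σ[a>2](σ[b>=5](R))))) → 2
  π[a,y,e]((S ⋈[e=a] π[a](γ[a; MAX(h)→d](σ[a>2](σ[b>=5](R)))))) → 2

E1 and E2 produce the same multiset:
a | y | e
5 | r | 5
6 | s | 6

yes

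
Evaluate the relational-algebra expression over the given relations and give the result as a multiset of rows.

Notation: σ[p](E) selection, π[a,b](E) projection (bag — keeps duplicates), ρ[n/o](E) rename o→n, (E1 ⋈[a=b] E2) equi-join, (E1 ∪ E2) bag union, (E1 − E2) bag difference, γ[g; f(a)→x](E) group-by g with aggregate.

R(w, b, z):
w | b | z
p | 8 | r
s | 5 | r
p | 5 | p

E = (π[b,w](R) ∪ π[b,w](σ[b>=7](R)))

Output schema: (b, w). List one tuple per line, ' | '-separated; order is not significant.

Stepwise |·|:
  R → 3
  π[b,w](R) → 3
  R → 3
  σ[b>=7](R) → 1
  π[b,w](σ[b>=7](R)) → 1
  (π[b,w](R) ∪ π[b,w](σ[b>=7](R))) → 4

== RESULT ==
b | w
5 | p
5 | s
8 | p
8 | p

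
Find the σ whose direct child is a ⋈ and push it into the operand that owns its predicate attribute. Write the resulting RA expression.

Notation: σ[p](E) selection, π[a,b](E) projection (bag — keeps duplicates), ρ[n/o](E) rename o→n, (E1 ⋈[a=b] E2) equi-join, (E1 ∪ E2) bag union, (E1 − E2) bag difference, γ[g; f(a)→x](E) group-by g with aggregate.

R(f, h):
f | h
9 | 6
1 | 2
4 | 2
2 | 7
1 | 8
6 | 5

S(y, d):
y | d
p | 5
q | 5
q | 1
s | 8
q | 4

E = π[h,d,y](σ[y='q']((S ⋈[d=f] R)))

σ filters on y, owned by the left side.
E' = π[h,d,y]((σ[y='q'](S) ⋈[d=f] R))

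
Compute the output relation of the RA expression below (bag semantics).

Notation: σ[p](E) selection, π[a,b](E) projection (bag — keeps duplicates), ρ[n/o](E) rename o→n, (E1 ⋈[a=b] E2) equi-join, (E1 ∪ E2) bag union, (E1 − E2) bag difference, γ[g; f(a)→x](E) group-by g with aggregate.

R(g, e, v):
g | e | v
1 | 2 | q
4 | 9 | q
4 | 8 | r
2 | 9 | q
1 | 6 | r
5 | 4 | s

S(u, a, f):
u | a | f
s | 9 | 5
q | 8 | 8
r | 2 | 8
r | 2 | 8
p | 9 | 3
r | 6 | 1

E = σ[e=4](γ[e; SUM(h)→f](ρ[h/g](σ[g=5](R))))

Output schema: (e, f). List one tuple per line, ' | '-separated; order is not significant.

Subexpression sizes:
  R → 6
  σ[g=5](R) → 1
  ρ[h/g](σ[g=5](R)) → 1
  γ[e; SUM(h)→f](ρ[h/g](σ[g=5](R))) → 1
  σ[e=4](γ[e; SUM(h)→f](ρ[h/g](σ[g=5](R)))) → 1

== RESULT ==
e | f
4 | 5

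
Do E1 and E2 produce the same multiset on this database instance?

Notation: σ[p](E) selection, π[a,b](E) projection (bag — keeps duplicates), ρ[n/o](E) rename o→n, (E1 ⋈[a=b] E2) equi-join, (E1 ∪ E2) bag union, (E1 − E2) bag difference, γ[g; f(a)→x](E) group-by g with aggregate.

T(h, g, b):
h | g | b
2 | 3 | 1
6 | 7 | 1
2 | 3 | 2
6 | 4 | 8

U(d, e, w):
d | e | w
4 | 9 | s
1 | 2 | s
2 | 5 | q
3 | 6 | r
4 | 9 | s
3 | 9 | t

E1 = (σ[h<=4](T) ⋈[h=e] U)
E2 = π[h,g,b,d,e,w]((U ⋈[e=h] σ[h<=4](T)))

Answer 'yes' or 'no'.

E1 row counts bottom-up:
  T → 4
  σ[h<=4](T) → 2
  U → 6
  (σ[h<=4](T) ⋈[h=e] U) → 2
E2 row counts bottom-up:
  U → 6
  T → 4
  σ[h<=4](T) → 2
  (U ⋈[e=h] σ[h<=4](T)) → 2
  π[h,g,b,d,e,w]((U ⋈[e=h] σ[h<=4](T))) → 2

E1 and E2 produce the same multiset:
h | g | b | d | e | w
2 | 3 | 1 | 1 | 2 | s
2 | 3 | 2 | 1 | 2 | s

yes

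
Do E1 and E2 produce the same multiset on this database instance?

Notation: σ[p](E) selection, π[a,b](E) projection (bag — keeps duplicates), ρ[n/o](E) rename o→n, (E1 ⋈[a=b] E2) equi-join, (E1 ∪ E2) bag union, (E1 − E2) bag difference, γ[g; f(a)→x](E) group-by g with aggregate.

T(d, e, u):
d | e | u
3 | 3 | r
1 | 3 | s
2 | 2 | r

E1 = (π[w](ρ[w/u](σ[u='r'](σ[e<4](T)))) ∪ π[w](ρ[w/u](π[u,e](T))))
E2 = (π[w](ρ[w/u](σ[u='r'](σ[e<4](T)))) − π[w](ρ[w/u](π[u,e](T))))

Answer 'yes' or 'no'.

E1 subexpression sizes:
  T → 3
  σ[e<4](T) → 3
  σ[u='r'](σ[e<4](T)) → 2
  ρ[w/u](σ[u='r'](σ[e<4](T))) → 2
  π[w](ρ[w/u](σ[u='r'](σ[e<4](T)))) → 2
  T → 3
  π[u,e](T) → 3
  ρ[w/u](π[u,e](T)) → 3
  π[w](ρ[w/u](π[u,e](T))) → 3
  (π[w](ρ[w/u](σ[u='r'](σ[e<4](T)))) ∪ π[w](ρ[w/u](π[u,e](T)))) → 5
E2 subexpression sizes:
  T → 3
  σ[e<4](T) → 3
  σ[u='r'](σ[e<4](T)) → 2
  ρ[w/u](σ[u='r'](σ[e<4](T))) → 2
  π[w](ρ[w/u](σ[u='r'](σ[e<4](T)))) → 2
  T → 3
  π[u,e](T) → 3
  ρ[w/u](π[u,e](T)) → 3
  π[w](ρ[w/u](π[u,e](T))) → 3
  (π[w](ρ[w/u](σ[u='r'](σ[e<4](T)))) − π[w](ρ[w/u](π[u,e](T)))) → 0

E1 result:
w
r
r
r
r
s
E2 result:
w
(0 rows)
Witness: ('s',) appears 1× in E1 but 0× in E2.

no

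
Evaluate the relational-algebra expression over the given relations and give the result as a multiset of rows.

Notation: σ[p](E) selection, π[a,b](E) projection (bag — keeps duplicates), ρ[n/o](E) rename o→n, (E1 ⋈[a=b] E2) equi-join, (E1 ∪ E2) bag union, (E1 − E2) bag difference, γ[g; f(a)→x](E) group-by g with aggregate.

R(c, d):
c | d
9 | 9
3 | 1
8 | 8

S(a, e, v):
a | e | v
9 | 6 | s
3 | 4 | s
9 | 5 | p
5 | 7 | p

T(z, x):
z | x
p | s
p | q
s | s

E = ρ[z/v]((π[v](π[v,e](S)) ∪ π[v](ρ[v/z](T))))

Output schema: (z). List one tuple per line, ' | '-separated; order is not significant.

Subexpression sizes:
  S → 4
  π[v,e](S) → 4
  π[v](π[v,e](S)) → 4
  T → 3
  ρ[v/z](T) → 3
  π[v](ρ[v/z](T)) → 3
  (π[v](π[v,e](S)) ∪ π[v](ρ[v/z](T))) → 7
  ρ[z/v]((π[v](π[v,e](S)) ∪ π[v](ρ[v/z](T)))) → 7

== RESULT ==
z
p
p
p
p
s
s
s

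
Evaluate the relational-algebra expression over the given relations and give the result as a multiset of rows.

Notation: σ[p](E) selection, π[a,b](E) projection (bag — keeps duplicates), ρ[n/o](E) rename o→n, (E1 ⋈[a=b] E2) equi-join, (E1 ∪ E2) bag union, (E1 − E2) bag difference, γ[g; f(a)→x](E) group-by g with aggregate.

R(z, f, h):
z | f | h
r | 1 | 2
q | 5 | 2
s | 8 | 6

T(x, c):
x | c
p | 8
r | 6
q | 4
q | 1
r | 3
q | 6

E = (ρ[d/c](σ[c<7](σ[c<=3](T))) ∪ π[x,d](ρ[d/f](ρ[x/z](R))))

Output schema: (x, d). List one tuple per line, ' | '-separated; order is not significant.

Per-node cardinality:
  T → 6
  σ[c<=3](T) → 2
  σ[c<7](σ[c<=3](T)) → 2
  ρ[d/c](σ[c<7](σ[c<=3](T))) → 2
  R → 3
  ρ[x/z](R) → 3
  ρ[d/f](ρ[x/z](R)) → 3
  π[x,d](ρ[d/f](ρ[x/z](R))) → 3
  (ρ[d/c](σ[c<7](σ[c<=3](T))) ∪ π[x,d](ρ[d/f](ρ[x/z](R)))) → 5

== RESULT ==
x | d
q | 1
q | 5
r | 1
r | 3
s | 8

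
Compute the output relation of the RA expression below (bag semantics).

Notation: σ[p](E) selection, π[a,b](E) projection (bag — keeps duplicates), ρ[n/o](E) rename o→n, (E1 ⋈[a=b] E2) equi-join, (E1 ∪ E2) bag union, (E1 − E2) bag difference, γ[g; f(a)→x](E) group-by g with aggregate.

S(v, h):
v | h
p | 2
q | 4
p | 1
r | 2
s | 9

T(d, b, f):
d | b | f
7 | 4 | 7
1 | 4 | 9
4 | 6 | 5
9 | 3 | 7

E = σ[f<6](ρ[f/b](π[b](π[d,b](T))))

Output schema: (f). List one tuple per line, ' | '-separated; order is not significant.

Per-node cardinality:
  T → 4
  π[d,b](T) → 4
  π[b](π[d,b](T)) → 4
  ρ[f/b](π[b](π[d,b](T))) → 4
  σ[f<6](ρ[f/b](π[b](π[d,b](T)))) → 3

== RESULT ==
f
3
4
4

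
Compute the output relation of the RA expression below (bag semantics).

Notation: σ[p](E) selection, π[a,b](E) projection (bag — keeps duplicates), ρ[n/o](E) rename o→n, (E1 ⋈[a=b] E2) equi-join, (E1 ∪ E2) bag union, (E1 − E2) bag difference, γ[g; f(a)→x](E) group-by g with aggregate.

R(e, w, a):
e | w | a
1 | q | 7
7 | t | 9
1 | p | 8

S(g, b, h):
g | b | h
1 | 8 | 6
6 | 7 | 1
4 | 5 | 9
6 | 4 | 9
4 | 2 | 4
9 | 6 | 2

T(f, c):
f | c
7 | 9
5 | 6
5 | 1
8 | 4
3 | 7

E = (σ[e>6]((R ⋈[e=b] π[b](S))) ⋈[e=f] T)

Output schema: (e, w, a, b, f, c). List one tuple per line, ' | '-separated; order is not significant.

Subexpression sizes:
  R → 3
  S → 6
  π[b](S) → 6
  (R ⋈[e=b] π[b](S)) → 1
  σ[e>6]((R ⋈[e=b] π[b](S))) → 1
  T → 5
  (σ[e>6]((R ⋈[e=b] π[b](S))) ⋈[e=f] T) → 1

== RESULT ==
e | w | a | b | f | c
7 | t | 9 | 7 | 7 | 9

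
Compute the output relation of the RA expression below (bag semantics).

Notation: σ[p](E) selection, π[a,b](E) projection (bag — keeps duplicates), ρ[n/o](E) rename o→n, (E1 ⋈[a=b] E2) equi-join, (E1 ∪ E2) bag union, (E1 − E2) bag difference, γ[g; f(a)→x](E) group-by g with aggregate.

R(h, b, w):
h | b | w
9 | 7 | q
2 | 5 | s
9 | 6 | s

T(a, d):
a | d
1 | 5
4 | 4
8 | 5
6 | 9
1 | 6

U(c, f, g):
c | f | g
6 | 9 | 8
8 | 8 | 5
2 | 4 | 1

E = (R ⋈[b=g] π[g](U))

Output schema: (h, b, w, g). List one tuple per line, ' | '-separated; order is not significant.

Row counts bottom-up:
  R → 3
  U → 3
  π[g](U) → 3
  (R ⋈[b=g] π[g](U)) → 1

== RESULT ==
h | b | w | g
2 | 5 | s | 5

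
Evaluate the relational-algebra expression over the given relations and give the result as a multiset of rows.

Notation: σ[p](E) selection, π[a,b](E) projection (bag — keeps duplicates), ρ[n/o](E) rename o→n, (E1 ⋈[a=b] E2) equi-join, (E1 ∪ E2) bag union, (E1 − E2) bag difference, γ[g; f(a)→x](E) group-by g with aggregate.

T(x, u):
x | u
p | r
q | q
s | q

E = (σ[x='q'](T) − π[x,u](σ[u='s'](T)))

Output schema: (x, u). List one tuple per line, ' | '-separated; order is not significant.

Stepwise |·|:
  T → 3
  σ[x='q'](T) → 1
  T → 3
  σ[u='s'](T) → 0
  π[x,u](σ[u='s'](T)) → 0
  (σ[x='q'](T) − π[x,u](σ[u='s'](T))) → 1

== RESULT ==
x | u
q | q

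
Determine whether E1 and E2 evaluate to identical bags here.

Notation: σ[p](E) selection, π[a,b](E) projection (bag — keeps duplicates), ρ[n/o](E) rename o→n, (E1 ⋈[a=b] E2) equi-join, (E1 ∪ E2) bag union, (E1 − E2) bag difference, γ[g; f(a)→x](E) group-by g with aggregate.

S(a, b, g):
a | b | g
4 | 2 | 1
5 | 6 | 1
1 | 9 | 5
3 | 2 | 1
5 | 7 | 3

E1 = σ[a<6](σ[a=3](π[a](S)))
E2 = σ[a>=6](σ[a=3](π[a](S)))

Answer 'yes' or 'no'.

E1 stepwise |·|:
  S → 5
  π[a](S) → 5
  σ[a=3](π[a](S)) → 1
  σ[a<6](σ[a=3](π[a](S))) → 1
E2 stepwise |·|:
  S → 5
  π[a](S) → 5
  σ[a=3](π[a](S)) → 1
  σ[a>=6](σ[a=3](π[a](S))) → 0

E1 result:
a
3
E2 result:
a
(0 rows)
Witness: (3,) appears 1× in E1 but 0× in E2.

no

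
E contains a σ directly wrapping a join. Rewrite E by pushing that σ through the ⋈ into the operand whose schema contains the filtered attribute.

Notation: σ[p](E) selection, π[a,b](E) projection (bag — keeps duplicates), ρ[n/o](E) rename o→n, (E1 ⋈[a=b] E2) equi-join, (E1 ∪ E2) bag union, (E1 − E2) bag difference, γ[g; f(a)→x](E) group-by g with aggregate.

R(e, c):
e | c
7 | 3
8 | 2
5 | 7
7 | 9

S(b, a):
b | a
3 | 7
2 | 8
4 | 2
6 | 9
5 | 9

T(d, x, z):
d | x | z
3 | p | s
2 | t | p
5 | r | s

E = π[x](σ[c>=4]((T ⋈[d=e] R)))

σ filters on c, owned by the right side.
E' = π[x]((T ⋈[d=e] σ[c>=4](R)))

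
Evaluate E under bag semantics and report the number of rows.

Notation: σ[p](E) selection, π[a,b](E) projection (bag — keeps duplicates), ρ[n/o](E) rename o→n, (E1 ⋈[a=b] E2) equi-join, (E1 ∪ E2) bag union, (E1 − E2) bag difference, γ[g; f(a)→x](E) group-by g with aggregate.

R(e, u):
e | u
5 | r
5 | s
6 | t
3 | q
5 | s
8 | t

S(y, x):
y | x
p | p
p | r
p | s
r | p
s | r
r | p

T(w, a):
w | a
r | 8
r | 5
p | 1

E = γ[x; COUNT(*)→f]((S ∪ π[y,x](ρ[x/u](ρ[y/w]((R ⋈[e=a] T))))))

Subexpression sizes:
  S → 6
  R → 6
  T → 3
  (R ⋈[e=a] T) → 4
  ρ[y/w]((R ⋈[e=a] T)) → 4
  ρ[x/u](ρ[y/w]((R ⋈[e=a] T))) → 4
  π[y,x](ρ[x/u](ρ[y/w]((R ⋈[e=a] T)))) → 4
  (S ∪ π[y,x](ρ[x/u](ρ[y/w]((R ⋈[e=a] T))))) → 10
  γ[x; COUNT(*)→f]((S ∪ π[y,x](ρ[x/u](ρ[y/w]((R ⋈[e=a] T)))))) → 4

|E| = 4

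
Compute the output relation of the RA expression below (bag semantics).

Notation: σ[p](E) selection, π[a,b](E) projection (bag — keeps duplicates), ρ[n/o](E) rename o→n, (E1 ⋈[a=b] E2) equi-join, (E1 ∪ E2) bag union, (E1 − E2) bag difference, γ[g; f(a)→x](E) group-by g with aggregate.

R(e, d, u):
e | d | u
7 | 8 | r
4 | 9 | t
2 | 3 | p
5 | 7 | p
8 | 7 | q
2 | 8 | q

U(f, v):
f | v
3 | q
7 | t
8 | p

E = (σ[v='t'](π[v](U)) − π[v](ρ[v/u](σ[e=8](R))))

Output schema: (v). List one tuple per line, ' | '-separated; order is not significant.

Per-node cardinality:
  U → 3
  π[v](U) → 3
  σ[v='t'](π[v](U)) → 1
  R → 6
  σ[e=8](R) → 1
  ρ[v/u](σ[e=8](R)) → 1
  π[v](ρ[v/u](σ[e=8](R))) → 1
  (σ[v='t'](π[v](U)) − π[v](ρ[v/u](σ[e=8](R)))) → 1

== RESULT ==
v
t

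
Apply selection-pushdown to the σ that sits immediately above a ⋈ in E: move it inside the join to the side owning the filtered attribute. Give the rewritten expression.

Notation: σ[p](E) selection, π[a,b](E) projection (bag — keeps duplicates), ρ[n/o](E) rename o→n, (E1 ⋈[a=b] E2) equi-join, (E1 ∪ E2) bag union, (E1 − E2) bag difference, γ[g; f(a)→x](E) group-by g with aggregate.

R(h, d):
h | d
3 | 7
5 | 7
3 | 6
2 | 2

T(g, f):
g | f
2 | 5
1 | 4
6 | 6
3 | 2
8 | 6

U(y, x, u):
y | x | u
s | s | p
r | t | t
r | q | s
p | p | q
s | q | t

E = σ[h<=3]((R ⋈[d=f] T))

σ filters on h, owned by the left side.
E' = (σ[h<=3](R) ⋈[d=f] T)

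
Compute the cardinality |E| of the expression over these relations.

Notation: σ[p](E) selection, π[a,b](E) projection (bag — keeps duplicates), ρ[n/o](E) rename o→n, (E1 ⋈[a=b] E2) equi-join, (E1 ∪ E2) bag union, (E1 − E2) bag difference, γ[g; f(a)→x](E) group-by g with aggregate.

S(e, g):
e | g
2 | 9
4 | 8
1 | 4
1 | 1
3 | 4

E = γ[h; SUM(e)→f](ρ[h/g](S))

Row counts bottom-up:
  S → 5
  ρ[h/g](S) → 5
  γ[h; SUM(e)→f](ρ[h/g](S)) → 4

|E| = 4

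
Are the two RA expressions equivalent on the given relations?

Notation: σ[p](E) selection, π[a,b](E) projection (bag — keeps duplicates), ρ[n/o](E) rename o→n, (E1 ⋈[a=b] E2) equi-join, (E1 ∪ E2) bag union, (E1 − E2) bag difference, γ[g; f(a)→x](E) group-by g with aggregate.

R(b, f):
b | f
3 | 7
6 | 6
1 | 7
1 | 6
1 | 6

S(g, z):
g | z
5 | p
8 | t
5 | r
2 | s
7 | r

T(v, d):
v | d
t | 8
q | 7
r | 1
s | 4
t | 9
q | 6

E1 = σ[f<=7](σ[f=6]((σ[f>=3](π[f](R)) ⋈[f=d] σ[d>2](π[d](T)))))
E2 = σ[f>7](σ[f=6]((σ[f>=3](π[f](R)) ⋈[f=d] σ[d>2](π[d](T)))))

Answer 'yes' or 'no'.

E1 per-node cardinality:
  R → 5
  π[f](R) → 5
  σ[f>=3](π[f](R)) → 5
  T → 6
  π[d](T) → 6
  σ[d>2](π[d](T)) → 5
  (σ[f>=3](π[f](R)) ⋈[f=d] σ[d>2](π[d](T))) → 5
  σ[f=6]((σ[f>=3](π[f](R)) ⋈[f=d] σ[d>2](π[d](T)))) → 3
  σ[f<=7](σ[f=6]((σ[f>=3](π[f](R)) ⋈[f=d] σ[d>2](π[d](T))))) → 3
E2 per-node cardinality:
  R → 5
  π[f](R) → 5
  σ[f>=3](π[f](R)) → 5
  T → 6
  π[d](T) → 6
  σ[d>2](π[d](T)) → 5
  (σ[f>=3](π[f](R)) ⋈[f=d] σ[d>2](π[d](T))) → 5
  σ[f=6]((σ[f>=3](π[f](R)) ⋈[f=d] σ[d>2](π[d](T)))) → 3
  σ[f>7](σ[f=6]((σ[f>=3](π[f](R)) ⋈[f=d] σ[d>2](π[d](T))))) → 0

E1 result:
f | d
6 | 6
6 | 6
6 | 6
E2 result:
f | d
(0 rows)
Witness: (6, 6) appears 3× in E1 but 0× in E2.

no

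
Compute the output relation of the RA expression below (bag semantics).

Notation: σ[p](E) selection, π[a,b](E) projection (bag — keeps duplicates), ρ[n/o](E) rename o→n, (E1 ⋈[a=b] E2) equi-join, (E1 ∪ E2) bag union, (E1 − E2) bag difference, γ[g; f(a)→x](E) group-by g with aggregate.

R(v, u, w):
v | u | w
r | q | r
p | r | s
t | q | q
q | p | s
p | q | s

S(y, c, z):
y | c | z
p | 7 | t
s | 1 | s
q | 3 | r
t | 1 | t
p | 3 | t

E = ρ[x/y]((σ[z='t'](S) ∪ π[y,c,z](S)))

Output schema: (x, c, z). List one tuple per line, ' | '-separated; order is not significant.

Subexpression sizes:
  S → 5
  σ[z='t'](S) → 3
  S → 5
  π[y,c,z](S) → 5
  (σ[z='t'](S) ∪ π[y,c,z](S)) → 8
  ρ[x/y]((σ[z='t'](S) ∪ π[y,c,z](S))) → 8

== RESULT ==
x | c | z
p | 3 | t
p | 3 | t
p | 7 | t
p | 7 | t
q | 3 | r
s | 1 | s
t | 1 | t
t | 1 | t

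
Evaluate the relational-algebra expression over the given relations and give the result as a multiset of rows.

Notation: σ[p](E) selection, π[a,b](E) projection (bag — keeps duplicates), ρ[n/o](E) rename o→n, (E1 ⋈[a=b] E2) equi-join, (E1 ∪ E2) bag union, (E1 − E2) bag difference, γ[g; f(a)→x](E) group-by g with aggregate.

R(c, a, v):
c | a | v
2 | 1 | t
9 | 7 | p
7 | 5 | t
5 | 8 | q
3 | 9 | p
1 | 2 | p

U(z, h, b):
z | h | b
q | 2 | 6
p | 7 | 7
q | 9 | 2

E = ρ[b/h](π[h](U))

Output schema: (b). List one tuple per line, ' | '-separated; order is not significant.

Row counts bottom-up:
  U → 3
  π[h](U) → 3
  ρ[b/h](π[h](U)) → 3

== RESULT ==
b
2
7
9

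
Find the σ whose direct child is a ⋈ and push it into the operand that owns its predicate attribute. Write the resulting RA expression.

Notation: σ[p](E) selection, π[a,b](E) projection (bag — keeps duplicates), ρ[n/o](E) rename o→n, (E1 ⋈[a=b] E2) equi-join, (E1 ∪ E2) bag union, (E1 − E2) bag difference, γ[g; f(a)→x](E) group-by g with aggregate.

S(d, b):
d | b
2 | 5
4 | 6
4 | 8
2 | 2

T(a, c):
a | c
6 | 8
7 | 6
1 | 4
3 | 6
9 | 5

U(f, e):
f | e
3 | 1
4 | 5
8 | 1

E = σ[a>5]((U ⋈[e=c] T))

σ filters on a, owned by the right side.
E' = (U ⋈[e=c] σ[a>5](T))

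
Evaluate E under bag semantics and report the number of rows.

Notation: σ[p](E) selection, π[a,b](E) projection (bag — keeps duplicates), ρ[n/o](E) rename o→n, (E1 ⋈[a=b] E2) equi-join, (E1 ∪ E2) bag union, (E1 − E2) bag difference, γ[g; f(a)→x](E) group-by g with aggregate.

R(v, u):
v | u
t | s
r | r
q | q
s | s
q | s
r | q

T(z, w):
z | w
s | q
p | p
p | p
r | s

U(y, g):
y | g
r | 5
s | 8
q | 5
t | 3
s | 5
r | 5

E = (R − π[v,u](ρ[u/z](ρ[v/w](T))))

Stepwise |·|:
  R → 6
  T → 4
  ρ[v/w](T) → 4
  ρ[u/z](ρ[v/w](T)) → 4
  π[v,u](ρ[u/z](ρ[v/w](T))) → 4
  (R − π[v,u](ρ[u/z](ρ[v/w](T)))) → 5

|E| = 5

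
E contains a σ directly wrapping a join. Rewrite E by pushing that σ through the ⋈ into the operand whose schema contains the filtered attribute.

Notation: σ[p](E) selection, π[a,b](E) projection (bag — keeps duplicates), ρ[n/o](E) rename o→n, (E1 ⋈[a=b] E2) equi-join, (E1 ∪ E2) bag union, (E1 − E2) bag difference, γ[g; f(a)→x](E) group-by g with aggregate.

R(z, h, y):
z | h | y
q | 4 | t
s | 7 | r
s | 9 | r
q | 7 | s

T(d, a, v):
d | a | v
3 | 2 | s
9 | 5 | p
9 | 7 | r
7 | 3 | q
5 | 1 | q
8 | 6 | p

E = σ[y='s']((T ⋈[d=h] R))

σ filters on y, owned by the right side.
E' = (T ⋈[d=h] σ[y='s'](R))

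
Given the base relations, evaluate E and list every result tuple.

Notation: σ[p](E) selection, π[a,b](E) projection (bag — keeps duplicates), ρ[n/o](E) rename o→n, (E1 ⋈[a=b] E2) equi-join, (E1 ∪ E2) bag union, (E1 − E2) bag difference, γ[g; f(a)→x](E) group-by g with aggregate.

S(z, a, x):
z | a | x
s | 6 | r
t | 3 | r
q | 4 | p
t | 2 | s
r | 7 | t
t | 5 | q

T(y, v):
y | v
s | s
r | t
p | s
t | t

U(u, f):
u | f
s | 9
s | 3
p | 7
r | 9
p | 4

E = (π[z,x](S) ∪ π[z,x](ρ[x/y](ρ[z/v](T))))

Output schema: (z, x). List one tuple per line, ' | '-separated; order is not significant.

Stepwise |·|:
  S → 6
  π[z,x](S) → 6
  T → 4
  ρ[z/v](T) → 4
  ρ[x/y](ρ[z/v](T)) → 4
  π[z,x](ρ[x/y](ρ[z/v](T))) → 4
  (π[z,x](S) ∪ π[z,x](ρ[x/y](ρ[z/v](T)))) → 10

== RESULT ==
z | x
q | p
r | t
s | p
s | r
s | s
t | q
t | r
t | r
t | s
t | t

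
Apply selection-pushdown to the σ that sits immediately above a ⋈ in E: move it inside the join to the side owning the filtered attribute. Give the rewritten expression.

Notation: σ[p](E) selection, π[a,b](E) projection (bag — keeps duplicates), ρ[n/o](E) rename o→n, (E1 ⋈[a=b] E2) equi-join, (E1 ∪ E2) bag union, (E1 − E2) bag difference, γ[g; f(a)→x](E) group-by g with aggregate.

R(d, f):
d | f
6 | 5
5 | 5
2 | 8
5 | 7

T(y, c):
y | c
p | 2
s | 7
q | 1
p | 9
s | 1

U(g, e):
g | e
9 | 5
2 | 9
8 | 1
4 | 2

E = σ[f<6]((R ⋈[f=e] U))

σ filters on f, owned by the left side.
E' = (σ[f<6](R) ⋈[f=e] U)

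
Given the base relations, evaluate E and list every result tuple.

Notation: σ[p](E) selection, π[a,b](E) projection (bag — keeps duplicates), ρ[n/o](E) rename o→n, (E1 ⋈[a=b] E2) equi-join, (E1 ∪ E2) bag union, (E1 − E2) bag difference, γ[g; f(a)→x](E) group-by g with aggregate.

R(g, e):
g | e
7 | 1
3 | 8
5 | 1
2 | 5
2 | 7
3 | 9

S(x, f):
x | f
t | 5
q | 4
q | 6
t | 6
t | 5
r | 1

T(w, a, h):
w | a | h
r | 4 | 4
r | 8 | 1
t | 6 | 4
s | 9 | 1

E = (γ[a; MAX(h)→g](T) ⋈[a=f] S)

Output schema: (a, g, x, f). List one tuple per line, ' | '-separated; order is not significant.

Per-node cardinality:
  T → 4
  γ[a; MAX(h)→g](T) → 4
  S → 6
  (γ[a; MAX(h)→g](T) ⋈[a=f] S) → 3

== RESULT ==
a | g | x | f
4 | 4 | q | 4
6 | 4 | q | 6
6 | 4 | t | 6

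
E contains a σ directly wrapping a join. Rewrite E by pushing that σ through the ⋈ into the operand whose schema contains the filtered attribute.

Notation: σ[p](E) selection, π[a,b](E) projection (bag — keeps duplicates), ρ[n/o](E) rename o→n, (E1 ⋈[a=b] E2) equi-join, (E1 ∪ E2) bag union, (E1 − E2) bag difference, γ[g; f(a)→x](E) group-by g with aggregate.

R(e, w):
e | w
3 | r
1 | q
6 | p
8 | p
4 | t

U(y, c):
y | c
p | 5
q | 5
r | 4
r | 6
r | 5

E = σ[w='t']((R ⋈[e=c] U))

σ filters on w, owned by the left side.
E' = (σ[w='t'](R) ⋈[e=c] U)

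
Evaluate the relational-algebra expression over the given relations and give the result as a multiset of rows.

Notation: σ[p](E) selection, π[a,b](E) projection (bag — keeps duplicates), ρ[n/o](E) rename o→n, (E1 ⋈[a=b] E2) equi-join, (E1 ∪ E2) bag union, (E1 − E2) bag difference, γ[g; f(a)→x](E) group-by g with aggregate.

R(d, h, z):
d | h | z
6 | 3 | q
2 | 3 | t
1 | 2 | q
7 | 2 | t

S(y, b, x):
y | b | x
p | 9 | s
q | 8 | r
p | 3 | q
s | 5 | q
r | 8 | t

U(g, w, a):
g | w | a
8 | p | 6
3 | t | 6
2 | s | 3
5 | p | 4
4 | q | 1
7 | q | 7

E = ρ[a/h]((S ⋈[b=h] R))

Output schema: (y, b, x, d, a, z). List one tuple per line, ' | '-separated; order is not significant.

Per-node cardinality:
  S → 5
  R → 4
  (S ⋈[b=h] R) → 2
  ρ[a/h]((S ⋈[b=h] R)) → 2

== RESULT ==
y | b | x | d | a | z
p | 3 | q | 2 | 3 | t
p | 3 | q | 6 | 3 | q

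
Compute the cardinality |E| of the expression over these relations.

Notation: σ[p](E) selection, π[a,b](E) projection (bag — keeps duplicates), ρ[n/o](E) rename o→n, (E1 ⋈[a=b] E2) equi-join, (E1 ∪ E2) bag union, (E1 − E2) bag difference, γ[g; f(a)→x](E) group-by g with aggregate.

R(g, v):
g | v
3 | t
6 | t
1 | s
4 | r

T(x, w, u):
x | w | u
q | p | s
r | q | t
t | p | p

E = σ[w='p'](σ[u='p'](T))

Per-node cardinality:
  T → 3
  σ[u='p'](T) → 1
  σ[w='p'](σ[u='p'](T)) → 1

|E| = 1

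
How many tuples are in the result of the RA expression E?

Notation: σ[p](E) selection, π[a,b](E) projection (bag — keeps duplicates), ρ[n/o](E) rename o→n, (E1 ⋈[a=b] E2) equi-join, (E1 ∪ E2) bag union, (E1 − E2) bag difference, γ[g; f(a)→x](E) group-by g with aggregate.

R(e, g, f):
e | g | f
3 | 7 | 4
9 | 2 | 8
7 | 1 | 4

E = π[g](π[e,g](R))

Subexpression sizes:
  R → 3
  π[e,g](R) → 3
  π[g](π[e,g](R)) → 3

|E| = 3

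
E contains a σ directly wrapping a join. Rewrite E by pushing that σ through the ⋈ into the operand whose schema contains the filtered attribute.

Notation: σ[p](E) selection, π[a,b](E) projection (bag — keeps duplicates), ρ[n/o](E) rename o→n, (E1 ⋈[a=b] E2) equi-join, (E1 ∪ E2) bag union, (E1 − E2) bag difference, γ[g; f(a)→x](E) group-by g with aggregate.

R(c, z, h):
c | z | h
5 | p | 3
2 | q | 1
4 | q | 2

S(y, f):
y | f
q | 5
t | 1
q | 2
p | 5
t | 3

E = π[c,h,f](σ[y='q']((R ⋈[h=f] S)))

σ filters on y, owned by the right side.
E' = π[c,h,f]((R ⋈[h=f] σ[y='q'](S)))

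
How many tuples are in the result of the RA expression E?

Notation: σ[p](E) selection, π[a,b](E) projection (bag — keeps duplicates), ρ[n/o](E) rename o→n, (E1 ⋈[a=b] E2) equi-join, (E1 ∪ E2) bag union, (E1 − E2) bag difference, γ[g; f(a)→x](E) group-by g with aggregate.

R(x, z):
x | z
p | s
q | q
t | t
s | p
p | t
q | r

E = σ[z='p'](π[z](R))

Stepwise |·|:
  R → 6
  π[z](R) → 6
  σ[z='p'](π[z](R)) → 1

|E| = 1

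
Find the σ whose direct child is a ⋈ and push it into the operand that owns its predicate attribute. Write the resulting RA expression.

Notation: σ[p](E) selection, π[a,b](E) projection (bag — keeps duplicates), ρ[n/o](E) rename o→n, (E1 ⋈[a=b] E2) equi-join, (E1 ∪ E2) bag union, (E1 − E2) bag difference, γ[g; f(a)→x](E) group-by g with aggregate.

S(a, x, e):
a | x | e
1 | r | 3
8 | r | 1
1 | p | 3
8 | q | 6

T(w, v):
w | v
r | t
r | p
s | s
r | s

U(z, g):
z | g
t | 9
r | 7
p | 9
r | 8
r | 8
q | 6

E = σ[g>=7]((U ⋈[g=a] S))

σ filters on g, owned by the left side.
E' = (σ[g>=7](U) ⋈[g=a] S)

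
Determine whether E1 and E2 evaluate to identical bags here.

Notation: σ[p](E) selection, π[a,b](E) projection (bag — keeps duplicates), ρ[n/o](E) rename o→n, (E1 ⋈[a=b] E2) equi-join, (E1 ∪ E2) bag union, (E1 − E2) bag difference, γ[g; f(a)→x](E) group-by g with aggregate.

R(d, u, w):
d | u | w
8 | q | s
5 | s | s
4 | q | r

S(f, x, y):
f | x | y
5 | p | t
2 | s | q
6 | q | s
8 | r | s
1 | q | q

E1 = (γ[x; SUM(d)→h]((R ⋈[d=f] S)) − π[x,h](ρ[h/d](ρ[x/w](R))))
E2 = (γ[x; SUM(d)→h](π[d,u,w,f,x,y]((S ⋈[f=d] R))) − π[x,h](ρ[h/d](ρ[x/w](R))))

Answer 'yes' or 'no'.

E1 row counts bottom-up:
  R → 3
  S → 5
  (R ⋈[d=f] S) → 2
  γ[x; SUM(d)→h]((R ⋈[d=f] S)) → 2
  R → 3
  ρ[x/w](R) → 3
  ρ[h/d](ρ[x/w](R)) → 3
  π[x,h](ρ[h/d](ρ[x/w](R))) → 3
  (γ[x; SUM(d)→h]((R ⋈[d=f] S)) − π[x,h](ρ[h/d](ρ[x/w](R)))) → 2
E2 row counts bottom-up:
  S → 5
  R → 3
  (S ⋈[f=d] R) → 2
  π[d,u,w,f,x,y]((S ⋈[f=d] R)) → 2
  γ[x; SUM(d)→h](π[d,u,w,f,x,y]((S ⋈[f=d] R))) → 2
  R → 3
  ρ[x/w](R) → 3
  ρ[h/d](ρ[x/w](R)) → 3
  π[x,h](ρ[h/d](ρ[x/w](R))) → 3
  (γ[x; SUM(d)→h](π[d,u,w,f,x,y]((S ⋈[f=d] R))) − π[x,h](ρ[h/d](ρ[x/w](R)))) → 2

E1 and E2 produce the same multiset:
x | h
p | 5
r | 8

yes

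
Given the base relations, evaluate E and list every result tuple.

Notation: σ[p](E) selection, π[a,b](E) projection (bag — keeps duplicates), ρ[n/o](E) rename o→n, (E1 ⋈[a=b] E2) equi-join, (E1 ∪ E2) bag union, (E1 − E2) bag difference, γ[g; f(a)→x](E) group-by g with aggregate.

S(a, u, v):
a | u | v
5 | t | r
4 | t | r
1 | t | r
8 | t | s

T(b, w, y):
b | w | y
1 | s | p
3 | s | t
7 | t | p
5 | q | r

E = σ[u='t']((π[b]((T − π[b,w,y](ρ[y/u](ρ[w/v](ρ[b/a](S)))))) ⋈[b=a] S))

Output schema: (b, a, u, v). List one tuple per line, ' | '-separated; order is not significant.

Row counts bottom-up:
  T → 4
  S → 4
  ρ[b/a](S) → 4
  ρ[w/v](ρ[b/a](S)) → 4
  ρ[y/u](ρ[w/v](ρ[b/a](S))) → 4
  π[b,w,y](ρ[y/u](ρ[w/v](ρ[b/a](S)))) → 4
  (T − π[b,w,y](ρ[y/u](ρ[w/v](ρ[b/a](S))))) → 4
  π[b]((T − π[b,w,y](ρ[y/u](ρ[w/v](ρ[b/a](S)))))) → 4
  S → 4
  (π[b]((T − π[b,w,y](ρ[y/u](ρ[w/v](ρ[b/a](S)))))) ⋈[b=a] S) → 2
  σ[u='t']((π[b]((T − π[b,w,y](ρ[y/u](ρ[w/v](ρ[b/a](S)))))) ⋈[b=a] S)) → 2

== RESULT ==
b | a | u | v
1 | 1 | t | r
5 | 5 | t | r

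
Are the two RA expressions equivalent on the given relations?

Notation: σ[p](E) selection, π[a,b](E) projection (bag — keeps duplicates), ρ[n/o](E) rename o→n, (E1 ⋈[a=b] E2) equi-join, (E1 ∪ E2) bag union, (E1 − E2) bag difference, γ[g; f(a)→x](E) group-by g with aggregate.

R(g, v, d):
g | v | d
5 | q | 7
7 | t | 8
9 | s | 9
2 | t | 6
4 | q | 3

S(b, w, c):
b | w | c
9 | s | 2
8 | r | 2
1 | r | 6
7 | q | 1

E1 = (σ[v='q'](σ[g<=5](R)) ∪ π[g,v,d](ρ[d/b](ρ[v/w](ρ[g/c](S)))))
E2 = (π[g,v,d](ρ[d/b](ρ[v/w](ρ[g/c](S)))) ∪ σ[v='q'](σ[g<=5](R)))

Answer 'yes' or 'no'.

E1 stepwise |·|:
  R → 5
  σ[g<=5](R) → 3
  σ[v='q'](σ[g<=5](R)) → 2
  S → 4
  ρ[g/c](S) → 4
  ρ[v/w](ρ[g/c](S)) → 4
  ρ[d/b](ρ[v/w](ρ[g/c](S))) → 4
  π[g,v,d](ρ[d/b](ρ[v/w](ρ[g/c](S)))) → 4
  (σ[v='q'](σ[g<=5](R)) ∪ π[g,v,d](ρ[d/b](ρ[v/w](ρ[g/c](S))))) → 6
E2 stepwise |·|:
  S → 4
  ρ[g/c](S) → 4
  ρ[v/w](ρ[g/c](S)) → 4
  ρ[d/b](ρ[v/w](ρ[g/c](S))) → 4
  π[g,v,d](ρ[d/b](ρ[v/w](ρ[g/c](S)))) → 4
  R → 5
  σ[g<=5](R) → 3
  σ[v='q'](σ[g<=5](R)) → 2
  (π[g,v,d](ρ[d/b](ρ[v/w](ρ[g/c](S)))) ∪ σ[v='q'](σ[g<=5](R))) → 6

E1 and E2 produce the same multiset:
g | v | d
1 | q | 7
2 | r | 8
2 | s | 9
4 | q | 3
5 | q | 7
6 | r | 1

yes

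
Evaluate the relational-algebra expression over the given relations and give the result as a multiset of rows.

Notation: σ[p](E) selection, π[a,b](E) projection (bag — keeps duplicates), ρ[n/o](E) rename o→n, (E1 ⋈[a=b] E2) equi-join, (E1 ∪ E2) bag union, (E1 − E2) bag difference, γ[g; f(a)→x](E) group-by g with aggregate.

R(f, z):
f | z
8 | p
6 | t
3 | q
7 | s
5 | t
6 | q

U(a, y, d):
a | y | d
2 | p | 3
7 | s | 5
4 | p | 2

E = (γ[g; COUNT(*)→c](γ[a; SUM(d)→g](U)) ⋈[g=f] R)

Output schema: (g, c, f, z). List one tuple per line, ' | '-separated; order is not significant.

Per-node cardinality:
  U → 3
  γ[a; SUM(d)→g](U) → 3
  γ[g; COUNT(*)→c](γ[a; SUM(d)→g](U)) → 3
  R → 6
  (γ[g; COUNT(*)→c](γ[a; SUM(d)→g](U)) ⋈[g=f] R) → 2

== RESULT ==
g | c | f | z
3 | 1 | 3 | q
5 | 1 | 5 | t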